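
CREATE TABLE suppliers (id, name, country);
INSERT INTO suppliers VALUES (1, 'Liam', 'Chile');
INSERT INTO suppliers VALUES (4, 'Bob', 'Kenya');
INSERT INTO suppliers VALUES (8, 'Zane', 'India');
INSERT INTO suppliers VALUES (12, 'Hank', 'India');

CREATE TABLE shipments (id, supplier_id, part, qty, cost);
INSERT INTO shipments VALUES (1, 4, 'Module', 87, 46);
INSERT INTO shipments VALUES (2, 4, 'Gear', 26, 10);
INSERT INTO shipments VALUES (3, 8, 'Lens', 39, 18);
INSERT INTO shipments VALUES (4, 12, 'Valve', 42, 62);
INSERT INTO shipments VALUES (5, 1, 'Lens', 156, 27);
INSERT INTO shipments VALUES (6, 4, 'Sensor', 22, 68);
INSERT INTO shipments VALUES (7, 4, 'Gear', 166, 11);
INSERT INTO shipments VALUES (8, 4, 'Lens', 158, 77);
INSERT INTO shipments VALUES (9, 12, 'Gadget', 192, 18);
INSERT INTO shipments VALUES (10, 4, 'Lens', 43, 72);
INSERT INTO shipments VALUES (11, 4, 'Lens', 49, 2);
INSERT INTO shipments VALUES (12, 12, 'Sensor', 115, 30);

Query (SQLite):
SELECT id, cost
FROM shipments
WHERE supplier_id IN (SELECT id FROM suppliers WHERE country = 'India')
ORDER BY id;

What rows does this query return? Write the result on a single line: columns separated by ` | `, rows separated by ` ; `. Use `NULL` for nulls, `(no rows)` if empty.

3 | 18 ; 4 | 62 ; 9 | 18 ; 12 | 30

Inner query: suppliers.id where country = 'India'.
Outer: keep shipments rows whose supplier_id is in that set.
Inner query → {8, 12}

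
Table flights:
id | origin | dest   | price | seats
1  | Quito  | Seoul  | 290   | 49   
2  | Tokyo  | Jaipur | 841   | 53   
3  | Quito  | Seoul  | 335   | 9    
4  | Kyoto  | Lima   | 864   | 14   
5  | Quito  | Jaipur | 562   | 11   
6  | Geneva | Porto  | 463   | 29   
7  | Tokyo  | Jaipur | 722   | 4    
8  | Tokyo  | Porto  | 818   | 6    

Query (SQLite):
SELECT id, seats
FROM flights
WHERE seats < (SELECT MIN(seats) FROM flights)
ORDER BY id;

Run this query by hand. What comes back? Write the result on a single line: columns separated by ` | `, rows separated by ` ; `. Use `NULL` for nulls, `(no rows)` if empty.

Scalar subquery: MIN(seats) over all flights rows = 4.
Keep rows where seats < that value.

(no rows)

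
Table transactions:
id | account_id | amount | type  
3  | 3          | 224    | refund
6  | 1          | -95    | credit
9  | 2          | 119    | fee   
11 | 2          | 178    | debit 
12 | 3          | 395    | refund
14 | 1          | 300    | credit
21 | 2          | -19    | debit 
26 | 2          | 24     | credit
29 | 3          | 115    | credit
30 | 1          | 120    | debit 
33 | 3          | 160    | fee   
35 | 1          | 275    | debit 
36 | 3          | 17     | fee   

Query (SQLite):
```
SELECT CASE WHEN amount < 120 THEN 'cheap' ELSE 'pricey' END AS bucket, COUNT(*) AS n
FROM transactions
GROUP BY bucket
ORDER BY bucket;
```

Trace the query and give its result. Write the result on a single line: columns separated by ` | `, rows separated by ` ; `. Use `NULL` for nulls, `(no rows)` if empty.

cheap | 6 ; pricey | 7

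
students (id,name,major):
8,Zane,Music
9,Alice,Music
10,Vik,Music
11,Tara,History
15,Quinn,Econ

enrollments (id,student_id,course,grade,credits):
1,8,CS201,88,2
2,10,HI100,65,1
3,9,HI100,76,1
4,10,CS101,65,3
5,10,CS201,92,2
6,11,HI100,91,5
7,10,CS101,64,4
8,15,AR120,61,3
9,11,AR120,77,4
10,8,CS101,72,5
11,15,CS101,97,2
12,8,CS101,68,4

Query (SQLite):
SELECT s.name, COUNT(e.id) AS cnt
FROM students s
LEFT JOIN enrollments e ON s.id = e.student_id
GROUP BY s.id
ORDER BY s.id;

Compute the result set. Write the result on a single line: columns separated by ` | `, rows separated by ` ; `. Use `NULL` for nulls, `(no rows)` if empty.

LEFT JOIN keeps every students row; unmatched ones get NULL for enrollments columns.
Group by students.id and compute COUNT(e.id). COUNT(col) of an all-NULL group is 0.
  8: ids {1, 10, 12} → COUNT(e.id)=3
  9: ids {3} → COUNT(e.id)=1
  10: ids {2, 4, 5, 7} → COUNT(e.id)=4
  11: ids {6, 9} → COUNT(e.id)=2
  15: ids {8, 11} → COUNT(e.id)=2

Zane | 3 ; Alice | 1 ; Vik | 4 ; Tara | 2 ; Quinn | 2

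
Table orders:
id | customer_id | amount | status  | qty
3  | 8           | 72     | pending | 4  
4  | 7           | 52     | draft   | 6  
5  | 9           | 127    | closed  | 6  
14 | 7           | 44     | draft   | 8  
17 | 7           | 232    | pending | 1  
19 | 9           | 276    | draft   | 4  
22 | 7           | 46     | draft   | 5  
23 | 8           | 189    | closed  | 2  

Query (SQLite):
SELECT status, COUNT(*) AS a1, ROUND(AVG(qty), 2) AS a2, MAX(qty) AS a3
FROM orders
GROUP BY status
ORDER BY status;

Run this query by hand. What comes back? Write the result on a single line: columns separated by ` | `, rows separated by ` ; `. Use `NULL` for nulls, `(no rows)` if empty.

Group orders by status.
Per group compute: COUNT(*), ROUND(AVG(qty), 2), MAX(qty).
  closed: ids {5, 23} → COUNT(*)=2, ROUND(AVG(qty), 2)=4, MAX(qty)=6
  draft: ids {4, 14, 19, 22} → COUNT(*)=4, ROUND(AVG(qty), 2)=5.75, MAX(qty)=8
  pending: ids {3, 17} → COUNT(*)=2, ROUND(AVG(qty), 2)=2.5, MAX(qty)=4

closed | 2 | 4 | 6 ; draft | 4 | 5.75 | 8 ; pending | 2 | 2.5 | 4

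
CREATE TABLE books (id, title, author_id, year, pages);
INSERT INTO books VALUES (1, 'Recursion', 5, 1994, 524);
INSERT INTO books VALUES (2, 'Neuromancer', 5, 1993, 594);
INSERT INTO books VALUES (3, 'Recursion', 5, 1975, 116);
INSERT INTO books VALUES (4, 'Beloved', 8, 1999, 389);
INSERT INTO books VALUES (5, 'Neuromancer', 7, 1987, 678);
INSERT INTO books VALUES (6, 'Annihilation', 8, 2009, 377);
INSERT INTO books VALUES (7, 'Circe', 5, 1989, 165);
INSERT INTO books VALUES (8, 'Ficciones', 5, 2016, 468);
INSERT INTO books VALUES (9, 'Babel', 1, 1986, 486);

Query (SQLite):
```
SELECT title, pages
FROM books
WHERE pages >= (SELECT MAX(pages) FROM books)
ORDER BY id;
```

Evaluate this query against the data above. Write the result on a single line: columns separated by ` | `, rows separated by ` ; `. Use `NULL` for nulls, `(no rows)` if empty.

Neuromancer | 678

Scalar subquery: MAX(pages) over all books rows = 678.
Keep rows where pages >= that value.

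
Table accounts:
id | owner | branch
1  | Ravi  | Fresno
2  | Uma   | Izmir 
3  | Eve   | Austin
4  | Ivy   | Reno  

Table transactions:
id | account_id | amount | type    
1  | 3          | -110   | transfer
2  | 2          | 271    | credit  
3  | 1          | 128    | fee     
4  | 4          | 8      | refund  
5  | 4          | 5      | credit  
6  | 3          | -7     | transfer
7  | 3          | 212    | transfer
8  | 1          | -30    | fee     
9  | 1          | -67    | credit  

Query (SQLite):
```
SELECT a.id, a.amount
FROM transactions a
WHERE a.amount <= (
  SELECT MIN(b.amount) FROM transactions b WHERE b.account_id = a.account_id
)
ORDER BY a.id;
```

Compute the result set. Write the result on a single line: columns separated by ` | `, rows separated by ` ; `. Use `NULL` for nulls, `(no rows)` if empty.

1 | -110 ; 2 | 271 ; 5 | 5 ; 9 | -67

For each transactions row a, compute MIN(amount) over rows sharing a.account_id.
Keep row a if a.amount <= that per-group MIN.
  account_id=1: MIN(amount) = -67
  account_id=2: MIN(amount) = 271
  account_id=3: MIN(amount) = -110
  account_id=4: MIN(amount) = 5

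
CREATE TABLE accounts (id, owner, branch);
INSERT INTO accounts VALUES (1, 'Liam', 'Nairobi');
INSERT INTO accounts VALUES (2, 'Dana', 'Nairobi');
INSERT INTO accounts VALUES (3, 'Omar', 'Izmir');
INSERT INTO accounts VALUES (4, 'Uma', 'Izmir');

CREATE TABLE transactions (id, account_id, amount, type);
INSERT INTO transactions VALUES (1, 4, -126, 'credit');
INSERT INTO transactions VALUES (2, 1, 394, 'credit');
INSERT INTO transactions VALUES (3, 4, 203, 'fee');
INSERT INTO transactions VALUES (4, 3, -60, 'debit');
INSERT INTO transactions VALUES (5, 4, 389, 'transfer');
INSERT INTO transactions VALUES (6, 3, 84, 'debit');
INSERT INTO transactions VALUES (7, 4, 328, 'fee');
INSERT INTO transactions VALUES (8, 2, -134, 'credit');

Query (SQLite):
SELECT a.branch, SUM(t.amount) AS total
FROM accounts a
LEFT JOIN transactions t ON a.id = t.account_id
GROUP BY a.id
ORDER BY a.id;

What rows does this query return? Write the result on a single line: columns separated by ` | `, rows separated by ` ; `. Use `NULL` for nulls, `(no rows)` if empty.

LEFT JOIN keeps every accounts row; unmatched ones get NULL for transactions columns.
Group by accounts.id and compute SUM(t.amount). SUM over an all-NULL group is NULL.
  1: ids {2} → SUM(t.amount)=394
  2: ids {8} → SUM(t.amount)=-134
  3: ids {4, 6} → SUM(t.amount)=24
  4: ids {1, 3, 5, 7} → SUM(t.amount)=794

Nairobi | 394 ; Nairobi | -134 ; Izmir | 24 ; Izmir | 794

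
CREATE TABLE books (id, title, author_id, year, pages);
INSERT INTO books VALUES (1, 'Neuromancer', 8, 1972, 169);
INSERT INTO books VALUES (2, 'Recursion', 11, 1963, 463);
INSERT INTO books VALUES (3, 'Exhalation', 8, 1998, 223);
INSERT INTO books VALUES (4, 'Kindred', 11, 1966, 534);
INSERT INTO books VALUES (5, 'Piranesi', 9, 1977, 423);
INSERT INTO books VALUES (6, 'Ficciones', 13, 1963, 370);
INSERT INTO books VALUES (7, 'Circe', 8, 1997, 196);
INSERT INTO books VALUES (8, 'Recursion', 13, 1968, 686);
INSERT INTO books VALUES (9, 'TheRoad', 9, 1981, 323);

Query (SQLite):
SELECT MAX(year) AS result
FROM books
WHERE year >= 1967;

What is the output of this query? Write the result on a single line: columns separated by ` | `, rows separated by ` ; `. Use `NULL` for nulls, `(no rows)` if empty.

1998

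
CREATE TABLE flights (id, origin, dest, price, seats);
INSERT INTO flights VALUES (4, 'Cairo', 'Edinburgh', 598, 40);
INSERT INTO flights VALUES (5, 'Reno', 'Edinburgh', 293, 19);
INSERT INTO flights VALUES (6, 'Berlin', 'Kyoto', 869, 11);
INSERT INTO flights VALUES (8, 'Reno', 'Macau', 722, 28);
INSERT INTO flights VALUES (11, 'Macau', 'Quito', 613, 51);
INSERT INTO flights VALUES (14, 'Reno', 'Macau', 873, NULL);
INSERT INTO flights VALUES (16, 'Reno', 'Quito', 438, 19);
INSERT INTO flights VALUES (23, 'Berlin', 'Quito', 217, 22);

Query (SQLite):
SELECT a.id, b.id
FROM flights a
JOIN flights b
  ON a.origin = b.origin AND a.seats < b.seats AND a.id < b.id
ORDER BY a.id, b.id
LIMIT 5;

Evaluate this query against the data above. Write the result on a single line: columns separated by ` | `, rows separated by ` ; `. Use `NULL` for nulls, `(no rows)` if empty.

5 | 8 ; 6 | 23

Pairs (a,b) with same origin, a.seats < b.seats, a.id < b.id.
origin groups: Berlin:{6,23} Cairo:{4} Macau:{11} Reno:{5,8,14,16}
Ordered by (a.id, b.id); first 5.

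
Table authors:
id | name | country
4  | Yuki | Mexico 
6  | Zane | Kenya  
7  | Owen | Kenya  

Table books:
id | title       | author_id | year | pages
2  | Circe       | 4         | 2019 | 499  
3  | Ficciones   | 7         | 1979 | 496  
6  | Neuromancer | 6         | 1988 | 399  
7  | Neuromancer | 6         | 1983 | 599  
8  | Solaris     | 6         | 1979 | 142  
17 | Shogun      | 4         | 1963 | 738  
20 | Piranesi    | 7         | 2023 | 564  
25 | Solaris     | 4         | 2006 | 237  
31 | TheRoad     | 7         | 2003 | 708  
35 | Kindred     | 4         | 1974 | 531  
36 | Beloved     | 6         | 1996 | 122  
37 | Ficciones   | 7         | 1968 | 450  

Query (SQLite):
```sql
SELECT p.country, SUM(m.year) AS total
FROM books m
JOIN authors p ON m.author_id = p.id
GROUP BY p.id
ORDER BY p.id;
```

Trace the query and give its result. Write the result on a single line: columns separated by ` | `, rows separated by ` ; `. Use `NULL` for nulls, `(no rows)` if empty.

Join each books row to its authors via author_id.
Group joined rows by authors.id; compute SUM(m.year) per group.
  4: ids {2, 17, 25, 35} → SUM(m.year)=7962
  6: ids {6, 7, 8, 36} → SUM(m.year)=7946
  7: ids {3, 20, 31, 37} → SUM(m.year)=7973

Mexico | 7962 ; Kenya | 7946 ; Kenya | 7973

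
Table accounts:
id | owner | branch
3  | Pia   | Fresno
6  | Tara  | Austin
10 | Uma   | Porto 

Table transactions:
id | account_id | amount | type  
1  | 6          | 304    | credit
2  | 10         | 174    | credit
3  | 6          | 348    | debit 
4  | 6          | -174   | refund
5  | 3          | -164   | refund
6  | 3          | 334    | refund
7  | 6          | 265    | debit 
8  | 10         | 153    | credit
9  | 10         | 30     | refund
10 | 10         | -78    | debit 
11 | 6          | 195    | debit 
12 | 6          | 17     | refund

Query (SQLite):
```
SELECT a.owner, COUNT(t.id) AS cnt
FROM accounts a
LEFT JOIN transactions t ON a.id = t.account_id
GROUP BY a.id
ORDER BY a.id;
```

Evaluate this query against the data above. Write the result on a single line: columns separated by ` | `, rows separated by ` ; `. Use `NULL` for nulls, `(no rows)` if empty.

LEFT JOIN keeps every accounts row; unmatched ones get NULL for transactions columns.
Group by accounts.id and compute COUNT(t.id). COUNT(col) of an all-NULL group is 0.
  3: ids {5, 6} → COUNT(t.id)=2
  6: ids {1, 3, 4, 7, 11, 12} → COUNT(t.id)=6
  10: ids {2, 8, 9, 10} → COUNT(t.id)=4

Pia | 2 ; Tara | 6 ; Uma | 4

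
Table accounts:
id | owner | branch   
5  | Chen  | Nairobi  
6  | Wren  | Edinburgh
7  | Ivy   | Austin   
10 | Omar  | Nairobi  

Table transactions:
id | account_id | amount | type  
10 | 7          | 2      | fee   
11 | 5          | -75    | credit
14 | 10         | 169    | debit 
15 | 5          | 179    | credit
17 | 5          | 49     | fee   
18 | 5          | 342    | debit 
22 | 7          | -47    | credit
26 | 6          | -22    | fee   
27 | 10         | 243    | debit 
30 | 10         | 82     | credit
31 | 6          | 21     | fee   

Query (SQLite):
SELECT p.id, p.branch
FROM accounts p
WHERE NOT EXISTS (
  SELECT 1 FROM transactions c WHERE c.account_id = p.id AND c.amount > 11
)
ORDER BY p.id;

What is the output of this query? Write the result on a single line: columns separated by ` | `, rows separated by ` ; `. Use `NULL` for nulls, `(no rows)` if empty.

7 | Austin

For each accounts row, check whether any transactions with matching account_id has amount > 11.
Keep rows where that is false.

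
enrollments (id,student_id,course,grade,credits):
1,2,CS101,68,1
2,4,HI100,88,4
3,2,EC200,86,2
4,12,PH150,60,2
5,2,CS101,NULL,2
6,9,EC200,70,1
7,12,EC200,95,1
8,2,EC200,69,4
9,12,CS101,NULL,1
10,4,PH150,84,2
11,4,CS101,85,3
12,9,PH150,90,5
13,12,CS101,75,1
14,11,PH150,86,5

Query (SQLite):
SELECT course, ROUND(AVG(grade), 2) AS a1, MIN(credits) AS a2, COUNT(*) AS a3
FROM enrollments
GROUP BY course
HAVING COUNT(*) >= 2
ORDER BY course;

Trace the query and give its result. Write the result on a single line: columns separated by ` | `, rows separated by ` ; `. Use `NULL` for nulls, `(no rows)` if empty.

Group enrollments by course.
Per group compute: ROUND(AVG(grade), 2), MIN(credits), COUNT(*).
HAVING: drop groups with fewer than 2 rows.
  CS101: ids {1, 5, 9, 11, 13} → ROUND(AVG(grade), 2)=76, MIN(credits)=1, COUNT(*)=5
  EC200: ids {3, 6, 7, 8} → ROUND(AVG(grade), 2)=80, MIN(credits)=1, COUNT(*)=4
  HI100: ids {2} → ROUND(AVG(grade), 2)=88, MIN(credits)=4, COUNT(*)=1
  PH150: ids {4, 10, 12, 14} → ROUND(AVG(grade), 2)=80, MIN(credits)=2, COUNT(*)=4

CS101 | 76 | 1 | 5 ; EC200 | 80 | 1 | 4 ; PH150 | 80 | 2 | 4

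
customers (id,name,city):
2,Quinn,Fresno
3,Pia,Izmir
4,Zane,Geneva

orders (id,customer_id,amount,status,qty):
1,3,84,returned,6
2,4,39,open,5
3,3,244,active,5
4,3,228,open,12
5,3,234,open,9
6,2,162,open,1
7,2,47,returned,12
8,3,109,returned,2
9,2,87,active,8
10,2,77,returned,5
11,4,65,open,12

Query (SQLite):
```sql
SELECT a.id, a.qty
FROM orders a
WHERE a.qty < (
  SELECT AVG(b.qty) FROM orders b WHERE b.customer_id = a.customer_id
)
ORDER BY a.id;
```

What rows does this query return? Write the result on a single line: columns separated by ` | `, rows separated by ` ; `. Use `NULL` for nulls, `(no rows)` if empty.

For each orders row a, compute AVG(qty) over rows sharing a.customer_id.
Keep row a if a.qty < that per-group AVG.
  customer_id=2: AVG(qty) = 6.5
  customer_id=3: AVG(qty) = 6.8
  customer_id=4: AVG(qty) = 8.5

1 | 6 ; 2 | 5 ; 3 | 5 ; 6 | 1 ; 8 | 2 ; 10 | 5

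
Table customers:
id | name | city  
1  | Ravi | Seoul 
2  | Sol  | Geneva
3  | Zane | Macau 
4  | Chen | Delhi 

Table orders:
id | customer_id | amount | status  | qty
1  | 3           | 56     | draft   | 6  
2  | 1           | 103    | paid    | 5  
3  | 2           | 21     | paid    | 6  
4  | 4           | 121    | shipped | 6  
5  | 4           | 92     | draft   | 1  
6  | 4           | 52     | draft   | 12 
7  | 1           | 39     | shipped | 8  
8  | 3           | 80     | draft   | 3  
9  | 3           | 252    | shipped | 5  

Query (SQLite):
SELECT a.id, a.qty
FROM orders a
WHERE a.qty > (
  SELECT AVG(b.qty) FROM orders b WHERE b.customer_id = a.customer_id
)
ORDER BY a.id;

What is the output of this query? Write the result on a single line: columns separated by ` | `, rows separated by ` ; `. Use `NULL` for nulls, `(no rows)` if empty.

1 | 6 ; 6 | 12 ; 7 | 8 ; 9 | 5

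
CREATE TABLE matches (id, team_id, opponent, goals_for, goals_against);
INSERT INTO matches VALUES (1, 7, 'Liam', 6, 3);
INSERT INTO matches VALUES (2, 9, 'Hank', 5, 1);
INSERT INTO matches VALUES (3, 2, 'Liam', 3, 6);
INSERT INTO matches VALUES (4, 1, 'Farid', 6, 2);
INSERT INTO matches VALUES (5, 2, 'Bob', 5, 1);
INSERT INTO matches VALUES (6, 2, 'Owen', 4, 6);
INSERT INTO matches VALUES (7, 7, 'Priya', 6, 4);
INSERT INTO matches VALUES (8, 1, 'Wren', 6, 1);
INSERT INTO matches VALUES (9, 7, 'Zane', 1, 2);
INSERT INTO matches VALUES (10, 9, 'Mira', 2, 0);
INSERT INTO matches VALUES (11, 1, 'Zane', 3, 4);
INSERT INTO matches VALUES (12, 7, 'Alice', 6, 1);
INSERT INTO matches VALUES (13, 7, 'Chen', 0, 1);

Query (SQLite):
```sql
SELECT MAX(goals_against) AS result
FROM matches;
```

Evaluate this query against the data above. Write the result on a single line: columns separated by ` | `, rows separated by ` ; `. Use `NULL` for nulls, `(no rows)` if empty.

6

All goals_against values: [3, 1, 6, 2, 1, 6, 4, 1, 2, 0, 4, 1, 1].
MAX of non-NULL values = 6.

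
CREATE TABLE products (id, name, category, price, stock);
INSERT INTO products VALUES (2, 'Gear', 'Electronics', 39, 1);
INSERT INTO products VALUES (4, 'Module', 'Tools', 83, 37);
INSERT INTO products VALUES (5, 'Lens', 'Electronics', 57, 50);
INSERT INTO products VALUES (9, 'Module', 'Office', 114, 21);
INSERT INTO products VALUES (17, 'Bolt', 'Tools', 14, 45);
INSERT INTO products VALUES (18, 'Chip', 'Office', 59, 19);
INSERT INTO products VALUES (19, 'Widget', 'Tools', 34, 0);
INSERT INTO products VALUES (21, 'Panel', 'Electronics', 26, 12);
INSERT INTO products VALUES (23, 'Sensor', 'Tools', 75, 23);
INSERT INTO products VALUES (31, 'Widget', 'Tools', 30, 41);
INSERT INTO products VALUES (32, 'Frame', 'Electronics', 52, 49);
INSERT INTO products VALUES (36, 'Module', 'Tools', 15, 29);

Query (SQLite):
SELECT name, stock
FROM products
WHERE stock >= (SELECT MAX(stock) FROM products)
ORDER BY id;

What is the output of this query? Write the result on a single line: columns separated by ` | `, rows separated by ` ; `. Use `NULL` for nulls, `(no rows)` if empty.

Scalar subquery: MAX(stock) over all products rows = 50.
Keep rows where stock >= that value.

Lens | 50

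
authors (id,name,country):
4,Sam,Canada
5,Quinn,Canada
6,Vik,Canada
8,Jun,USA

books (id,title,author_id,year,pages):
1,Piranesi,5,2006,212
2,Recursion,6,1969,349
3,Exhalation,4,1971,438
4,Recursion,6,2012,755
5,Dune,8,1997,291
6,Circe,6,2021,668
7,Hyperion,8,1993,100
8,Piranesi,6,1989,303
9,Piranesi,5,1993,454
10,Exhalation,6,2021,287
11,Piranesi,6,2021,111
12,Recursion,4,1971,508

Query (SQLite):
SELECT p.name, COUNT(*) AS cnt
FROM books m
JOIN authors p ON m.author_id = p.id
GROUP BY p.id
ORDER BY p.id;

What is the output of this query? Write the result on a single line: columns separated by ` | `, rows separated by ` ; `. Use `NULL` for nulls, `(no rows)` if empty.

Join each books row to its authors via author_id.
Group joined rows by authors.id; compute COUNT(*) per group.
  4: ids {3, 12} → COUNT(*)=2
  5: ids {1, 9} → COUNT(*)=2
  6: ids {2, 4, 6, 8, 10, 11} → COUNT(*)=6
  8: ids {5, 7} → COUNT(*)=2

Sam | 2 ; Quinn | 2 ; Vik | 6 ; Jun | 2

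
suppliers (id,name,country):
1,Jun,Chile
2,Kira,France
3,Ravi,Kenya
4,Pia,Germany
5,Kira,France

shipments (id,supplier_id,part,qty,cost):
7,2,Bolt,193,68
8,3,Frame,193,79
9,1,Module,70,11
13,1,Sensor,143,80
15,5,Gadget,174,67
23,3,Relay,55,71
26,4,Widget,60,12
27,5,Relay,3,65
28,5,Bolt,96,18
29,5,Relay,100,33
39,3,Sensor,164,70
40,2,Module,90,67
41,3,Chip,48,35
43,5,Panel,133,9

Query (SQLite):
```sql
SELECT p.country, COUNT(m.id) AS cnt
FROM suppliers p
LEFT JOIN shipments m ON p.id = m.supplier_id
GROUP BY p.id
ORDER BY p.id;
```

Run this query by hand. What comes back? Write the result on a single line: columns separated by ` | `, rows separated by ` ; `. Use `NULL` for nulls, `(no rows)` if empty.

LEFT JOIN keeps every suppliers row; unmatched ones get NULL for shipments columns.
Group by suppliers.id and compute COUNT(m.id). COUNT(col) of an all-NULL group is 0.
  1: ids {9, 13} → COUNT(m.id)=2
  2: ids {7, 40} → COUNT(m.id)=2
  3: ids {8, 23, 39, 41} → COUNT(m.id)=4
  4: ids {26} → COUNT(m.id)=1
  5: ids {15, 27, 28, 29, 43} → COUNT(m.id)=5

Chile | 2 ; France | 2 ; Kenya | 4 ; Germany | 1 ; France | 5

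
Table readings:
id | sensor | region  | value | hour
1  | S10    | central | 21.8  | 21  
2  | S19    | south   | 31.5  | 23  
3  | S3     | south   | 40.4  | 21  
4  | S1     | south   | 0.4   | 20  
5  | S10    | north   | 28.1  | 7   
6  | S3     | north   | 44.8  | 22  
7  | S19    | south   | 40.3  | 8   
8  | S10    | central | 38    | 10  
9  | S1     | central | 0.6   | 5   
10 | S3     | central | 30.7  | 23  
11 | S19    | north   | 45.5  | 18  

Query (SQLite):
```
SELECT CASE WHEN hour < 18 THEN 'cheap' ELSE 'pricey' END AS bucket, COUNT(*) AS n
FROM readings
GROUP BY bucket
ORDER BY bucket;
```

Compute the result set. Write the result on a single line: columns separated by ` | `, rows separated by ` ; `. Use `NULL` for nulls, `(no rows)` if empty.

cheap | 4 ; pricey | 7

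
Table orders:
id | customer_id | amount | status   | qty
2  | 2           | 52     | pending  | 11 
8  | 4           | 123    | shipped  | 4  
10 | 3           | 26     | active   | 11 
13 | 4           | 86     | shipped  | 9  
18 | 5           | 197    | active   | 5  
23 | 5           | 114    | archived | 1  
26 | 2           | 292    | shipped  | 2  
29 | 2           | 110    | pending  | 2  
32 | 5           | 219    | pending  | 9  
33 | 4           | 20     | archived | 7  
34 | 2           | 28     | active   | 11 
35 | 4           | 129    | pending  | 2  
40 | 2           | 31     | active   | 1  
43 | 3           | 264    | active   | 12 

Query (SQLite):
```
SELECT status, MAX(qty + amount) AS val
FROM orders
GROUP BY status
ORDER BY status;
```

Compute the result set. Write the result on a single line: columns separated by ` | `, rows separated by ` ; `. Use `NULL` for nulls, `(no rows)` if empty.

active | 276 ; archived | 115 ; pending | 228 ; shipped | 294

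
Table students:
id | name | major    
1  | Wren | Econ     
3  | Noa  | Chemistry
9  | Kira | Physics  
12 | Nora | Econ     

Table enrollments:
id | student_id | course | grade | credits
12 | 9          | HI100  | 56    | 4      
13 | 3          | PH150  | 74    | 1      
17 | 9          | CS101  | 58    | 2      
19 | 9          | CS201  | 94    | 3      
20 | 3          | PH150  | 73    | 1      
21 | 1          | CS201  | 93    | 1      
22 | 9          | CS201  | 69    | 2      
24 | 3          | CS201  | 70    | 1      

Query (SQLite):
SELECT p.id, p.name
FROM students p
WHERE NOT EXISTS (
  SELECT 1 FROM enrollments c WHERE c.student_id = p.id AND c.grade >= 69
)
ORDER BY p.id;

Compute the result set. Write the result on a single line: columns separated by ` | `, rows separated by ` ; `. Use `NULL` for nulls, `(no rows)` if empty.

12 | Nora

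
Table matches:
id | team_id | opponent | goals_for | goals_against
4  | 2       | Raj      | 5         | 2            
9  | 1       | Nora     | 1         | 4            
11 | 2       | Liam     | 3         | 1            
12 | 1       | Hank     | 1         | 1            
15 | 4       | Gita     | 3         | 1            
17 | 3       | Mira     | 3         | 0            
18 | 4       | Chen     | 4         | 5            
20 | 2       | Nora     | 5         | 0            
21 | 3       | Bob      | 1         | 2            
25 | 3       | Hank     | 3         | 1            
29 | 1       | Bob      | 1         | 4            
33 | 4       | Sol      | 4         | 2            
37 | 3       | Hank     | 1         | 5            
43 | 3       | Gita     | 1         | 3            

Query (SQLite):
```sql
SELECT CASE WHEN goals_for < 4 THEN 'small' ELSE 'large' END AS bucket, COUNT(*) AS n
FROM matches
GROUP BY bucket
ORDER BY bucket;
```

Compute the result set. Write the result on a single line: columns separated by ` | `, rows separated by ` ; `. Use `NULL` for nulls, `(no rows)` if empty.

Bucket rows by goals_for < 4 → 'small' else 'large'; count each bucket.

large | 4 ; small | 10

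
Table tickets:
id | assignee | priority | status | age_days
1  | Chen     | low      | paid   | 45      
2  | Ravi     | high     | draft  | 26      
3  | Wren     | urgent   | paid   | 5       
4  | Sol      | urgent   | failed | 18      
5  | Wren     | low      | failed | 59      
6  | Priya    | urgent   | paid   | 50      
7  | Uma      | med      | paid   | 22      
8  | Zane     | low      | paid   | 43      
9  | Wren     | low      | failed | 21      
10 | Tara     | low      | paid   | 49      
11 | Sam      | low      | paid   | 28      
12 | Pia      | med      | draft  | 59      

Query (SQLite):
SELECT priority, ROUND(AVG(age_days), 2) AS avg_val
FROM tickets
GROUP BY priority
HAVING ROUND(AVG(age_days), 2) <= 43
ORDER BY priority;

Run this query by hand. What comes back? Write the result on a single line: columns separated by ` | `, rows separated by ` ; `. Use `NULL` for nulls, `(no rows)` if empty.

Partition tickets by priority; compute ROUND(AVG(age_days), 2) within each group.
HAVING: keep groups where ROUND(AVG(age_days), 2) <= 43.
  high: ids {2} → ROUND(AVG(age_days), 2)=26
  low: ids {1, 5, 8, 9, 10, 11} → ROUND(AVG(age_days), 2)=40.83
  med: ids {7, 12} → ROUND(AVG(age_days), 2)=40.5
  urgent: ids {3, 4, 6} → ROUND(AVG(age_days), 2)=24.33

high | 26 ; low | 40.83 ; med | 40.5 ; urgent | 24.33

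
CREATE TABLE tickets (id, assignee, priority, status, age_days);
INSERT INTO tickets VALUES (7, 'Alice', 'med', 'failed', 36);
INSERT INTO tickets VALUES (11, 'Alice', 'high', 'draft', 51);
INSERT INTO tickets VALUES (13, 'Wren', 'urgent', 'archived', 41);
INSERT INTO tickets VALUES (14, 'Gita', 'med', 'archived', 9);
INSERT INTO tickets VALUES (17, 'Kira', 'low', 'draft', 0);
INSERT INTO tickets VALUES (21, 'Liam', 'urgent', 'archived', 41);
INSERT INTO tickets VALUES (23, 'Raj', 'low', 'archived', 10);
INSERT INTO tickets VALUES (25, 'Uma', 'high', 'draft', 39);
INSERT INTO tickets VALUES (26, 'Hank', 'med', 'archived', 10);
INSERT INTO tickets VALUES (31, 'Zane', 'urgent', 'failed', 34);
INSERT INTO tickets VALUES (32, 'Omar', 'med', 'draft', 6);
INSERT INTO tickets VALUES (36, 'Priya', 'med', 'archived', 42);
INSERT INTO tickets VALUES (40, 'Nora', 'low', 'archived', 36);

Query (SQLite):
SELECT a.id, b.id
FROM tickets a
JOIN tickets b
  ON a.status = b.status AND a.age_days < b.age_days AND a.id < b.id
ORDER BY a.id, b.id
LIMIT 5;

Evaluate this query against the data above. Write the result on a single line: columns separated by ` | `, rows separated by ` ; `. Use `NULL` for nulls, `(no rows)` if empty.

Pairs (a,b) with same status, a.age_days < b.age_days, a.id < b.id.
status groups: archived:{13,14,21,23,26,36,40} draft:{11,17,25,32} failed:{7,31}
Ordered by (a.id, b.id); first 5.

13 | 36 ; 14 | 21 ; 14 | 23 ; 14 | 26 ; 14 | 36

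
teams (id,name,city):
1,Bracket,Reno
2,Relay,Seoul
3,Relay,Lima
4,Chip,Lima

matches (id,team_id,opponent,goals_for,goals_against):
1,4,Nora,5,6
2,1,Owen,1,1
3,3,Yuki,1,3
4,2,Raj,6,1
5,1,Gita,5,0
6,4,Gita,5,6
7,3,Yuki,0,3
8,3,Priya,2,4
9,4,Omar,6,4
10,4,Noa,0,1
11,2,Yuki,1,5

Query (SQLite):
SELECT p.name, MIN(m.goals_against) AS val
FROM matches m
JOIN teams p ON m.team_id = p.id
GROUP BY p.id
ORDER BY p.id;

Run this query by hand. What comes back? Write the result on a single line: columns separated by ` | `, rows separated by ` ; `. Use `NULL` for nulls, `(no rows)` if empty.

Join each matches row to its teams via team_id.
Group joined rows by teams.id; compute MIN(m.goals_against) per group.
  1: ids {2, 5} → MIN(m.goals_against)=0
  2: ids {4, 11} → MIN(m.goals_against)=1
  3: ids {3, 7, 8} → MIN(m.goals_against)=3
  4: ids {1, 6, 9, 10} → MIN(m.goals_against)=1

Bracket | 0 ; Relay | 1 ; Relay | 3 ; Chip | 1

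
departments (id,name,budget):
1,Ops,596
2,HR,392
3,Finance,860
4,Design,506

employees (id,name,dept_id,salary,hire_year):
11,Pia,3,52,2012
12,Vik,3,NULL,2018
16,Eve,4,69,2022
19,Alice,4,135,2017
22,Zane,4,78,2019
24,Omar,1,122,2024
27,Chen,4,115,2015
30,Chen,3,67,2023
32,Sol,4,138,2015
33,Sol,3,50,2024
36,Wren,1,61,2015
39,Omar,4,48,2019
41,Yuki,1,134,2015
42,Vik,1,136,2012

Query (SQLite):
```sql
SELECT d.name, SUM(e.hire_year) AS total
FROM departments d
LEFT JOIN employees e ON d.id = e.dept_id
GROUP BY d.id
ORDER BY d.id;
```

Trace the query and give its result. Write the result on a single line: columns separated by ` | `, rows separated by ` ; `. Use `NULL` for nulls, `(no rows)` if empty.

Ops | 8066 ; HR | NULL ; Finance | 8077 ; Design | 12107

LEFT JOIN keeps every departments row; unmatched ones get NULL for employees columns.
Group by departments.id and compute SUM(e.hire_year). SUM over an all-NULL group is NULL.
  1: ids {24, 36, 41, 42} → SUM(e.hire_year)=8066
  2: ids {—} → SUM(e.hire_year)=NULL
  3: ids {11, 12, 30, 33} → SUM(e.hire_year)=8077
  4: ids {16, 19, 22, 27, 32, 39} → SUM(e.hire_year)=12107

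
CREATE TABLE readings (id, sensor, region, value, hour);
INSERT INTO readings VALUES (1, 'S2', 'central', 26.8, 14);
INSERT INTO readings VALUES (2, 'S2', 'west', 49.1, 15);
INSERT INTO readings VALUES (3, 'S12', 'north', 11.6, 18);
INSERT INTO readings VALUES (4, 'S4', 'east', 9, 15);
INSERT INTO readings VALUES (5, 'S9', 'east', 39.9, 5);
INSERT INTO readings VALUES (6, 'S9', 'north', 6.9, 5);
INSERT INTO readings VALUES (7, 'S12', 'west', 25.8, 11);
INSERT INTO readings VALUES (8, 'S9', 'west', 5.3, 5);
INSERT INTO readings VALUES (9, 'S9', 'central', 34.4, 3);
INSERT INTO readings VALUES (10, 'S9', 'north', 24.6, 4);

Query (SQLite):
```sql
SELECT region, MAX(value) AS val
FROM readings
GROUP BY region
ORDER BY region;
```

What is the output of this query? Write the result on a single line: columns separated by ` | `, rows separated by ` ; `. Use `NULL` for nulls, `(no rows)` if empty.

Partition readings by region; compute MAX(value) within each group.
  central: ids {1, 9} → MAX(value)=34.4
  east: ids {4, 5} → MAX(value)=39.9
  north: ids {3, 6, 10} → MAX(value)=24.6
  west: ids {2, 7, 8} → MAX(value)=49.1

central | 34.4 ; east | 39.9 ; north | 24.6 ; west | 49.1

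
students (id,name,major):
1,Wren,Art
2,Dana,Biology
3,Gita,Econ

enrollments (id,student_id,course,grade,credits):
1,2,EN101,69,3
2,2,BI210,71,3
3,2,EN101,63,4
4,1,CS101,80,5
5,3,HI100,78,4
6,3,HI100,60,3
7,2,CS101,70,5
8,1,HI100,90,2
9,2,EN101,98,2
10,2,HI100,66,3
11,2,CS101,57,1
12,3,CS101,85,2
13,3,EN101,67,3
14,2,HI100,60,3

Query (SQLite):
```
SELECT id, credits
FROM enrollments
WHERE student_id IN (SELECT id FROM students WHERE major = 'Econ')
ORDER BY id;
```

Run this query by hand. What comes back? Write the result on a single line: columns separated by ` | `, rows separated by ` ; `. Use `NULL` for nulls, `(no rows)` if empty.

5 | 4 ; 6 | 3 ; 12 | 2 ; 13 | 3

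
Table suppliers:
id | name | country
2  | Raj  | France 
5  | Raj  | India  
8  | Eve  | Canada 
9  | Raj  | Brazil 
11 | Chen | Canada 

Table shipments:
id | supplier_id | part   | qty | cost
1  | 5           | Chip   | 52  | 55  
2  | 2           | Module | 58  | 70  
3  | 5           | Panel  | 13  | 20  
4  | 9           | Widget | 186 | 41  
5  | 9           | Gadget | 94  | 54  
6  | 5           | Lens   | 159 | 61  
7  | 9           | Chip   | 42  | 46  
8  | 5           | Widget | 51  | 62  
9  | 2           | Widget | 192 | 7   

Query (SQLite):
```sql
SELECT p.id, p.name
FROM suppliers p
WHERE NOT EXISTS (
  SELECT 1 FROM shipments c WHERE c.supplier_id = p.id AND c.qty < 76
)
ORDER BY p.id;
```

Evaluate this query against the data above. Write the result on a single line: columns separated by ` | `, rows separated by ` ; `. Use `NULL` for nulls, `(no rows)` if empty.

For each suppliers row, check whether any shipments with matching supplier_id has qty < 76.
Keep rows where that is false.

8 | Eve ; 11 | Chen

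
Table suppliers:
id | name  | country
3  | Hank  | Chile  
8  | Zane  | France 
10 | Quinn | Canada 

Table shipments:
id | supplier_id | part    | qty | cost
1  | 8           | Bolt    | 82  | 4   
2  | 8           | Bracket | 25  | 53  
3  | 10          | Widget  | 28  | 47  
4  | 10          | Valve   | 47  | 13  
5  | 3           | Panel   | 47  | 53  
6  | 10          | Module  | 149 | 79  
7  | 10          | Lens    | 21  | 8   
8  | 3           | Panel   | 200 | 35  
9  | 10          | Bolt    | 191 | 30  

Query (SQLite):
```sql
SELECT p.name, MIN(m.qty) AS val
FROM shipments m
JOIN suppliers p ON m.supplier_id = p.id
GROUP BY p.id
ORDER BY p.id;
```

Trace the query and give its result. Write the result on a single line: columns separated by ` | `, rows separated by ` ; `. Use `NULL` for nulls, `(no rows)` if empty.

Join each shipments row to its suppliers via supplier_id.
Group joined rows by suppliers.id; compute MIN(m.qty) per group.
  3: ids {5, 8} → MIN(m.qty)=47
  8: ids {1, 2} → MIN(m.qty)=25
  10: ids {3, 4, 6, 7, 9} → MIN(m.qty)=21

Hank | 47 ; Zane | 25 ; Quinn | 21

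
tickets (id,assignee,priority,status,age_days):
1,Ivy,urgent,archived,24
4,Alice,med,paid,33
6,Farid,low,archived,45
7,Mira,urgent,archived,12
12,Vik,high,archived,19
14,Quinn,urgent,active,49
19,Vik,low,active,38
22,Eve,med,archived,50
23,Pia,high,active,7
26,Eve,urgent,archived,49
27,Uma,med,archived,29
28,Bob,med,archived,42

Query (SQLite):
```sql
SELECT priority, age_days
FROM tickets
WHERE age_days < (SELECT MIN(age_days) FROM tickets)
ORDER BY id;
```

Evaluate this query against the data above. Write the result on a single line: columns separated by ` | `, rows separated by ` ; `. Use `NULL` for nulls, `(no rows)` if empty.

(no rows)

Scalar subquery: MIN(age_days) over all tickets rows = 7.
Keep rows where age_days < that value.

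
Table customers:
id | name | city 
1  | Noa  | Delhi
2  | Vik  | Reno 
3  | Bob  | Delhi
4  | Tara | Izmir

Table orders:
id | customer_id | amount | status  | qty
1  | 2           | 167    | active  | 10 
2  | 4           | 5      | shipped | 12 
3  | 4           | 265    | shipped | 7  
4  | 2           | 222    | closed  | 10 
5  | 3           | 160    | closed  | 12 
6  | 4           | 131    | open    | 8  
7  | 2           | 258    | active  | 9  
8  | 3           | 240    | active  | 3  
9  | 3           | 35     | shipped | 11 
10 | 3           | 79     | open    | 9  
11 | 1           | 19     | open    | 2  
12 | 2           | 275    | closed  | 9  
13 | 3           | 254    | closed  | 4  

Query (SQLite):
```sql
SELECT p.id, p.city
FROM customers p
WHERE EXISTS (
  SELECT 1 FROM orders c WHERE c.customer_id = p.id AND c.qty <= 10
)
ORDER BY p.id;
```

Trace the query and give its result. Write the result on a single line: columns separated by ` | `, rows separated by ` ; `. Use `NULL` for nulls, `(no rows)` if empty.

1 | Delhi ; 2 | Reno ; 3 | Delhi ; 4 | Izmir

For each customers row, check whether any orders with matching customer_id has qty <= 10.
Keep rows where that is true.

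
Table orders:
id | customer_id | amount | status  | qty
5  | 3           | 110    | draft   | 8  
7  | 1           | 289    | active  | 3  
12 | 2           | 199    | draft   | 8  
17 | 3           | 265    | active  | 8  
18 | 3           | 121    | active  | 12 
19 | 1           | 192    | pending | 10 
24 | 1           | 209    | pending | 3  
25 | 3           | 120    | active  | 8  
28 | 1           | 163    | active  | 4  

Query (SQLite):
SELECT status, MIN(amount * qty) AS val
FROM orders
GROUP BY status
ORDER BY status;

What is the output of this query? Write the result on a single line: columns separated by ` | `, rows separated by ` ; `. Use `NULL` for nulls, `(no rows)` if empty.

active | 652 ; draft | 880 ; pending | 627

For each row compute amount * qty.
Group by status; take MIN of the expression per group.
  active: ids {7, 17, 18, 25, 28} → MIN(amount * qty)=652
  draft: ids {5, 12} → MIN(amount * qty)=880
  pending: ids {19, 24} → MIN(amount * qty)=627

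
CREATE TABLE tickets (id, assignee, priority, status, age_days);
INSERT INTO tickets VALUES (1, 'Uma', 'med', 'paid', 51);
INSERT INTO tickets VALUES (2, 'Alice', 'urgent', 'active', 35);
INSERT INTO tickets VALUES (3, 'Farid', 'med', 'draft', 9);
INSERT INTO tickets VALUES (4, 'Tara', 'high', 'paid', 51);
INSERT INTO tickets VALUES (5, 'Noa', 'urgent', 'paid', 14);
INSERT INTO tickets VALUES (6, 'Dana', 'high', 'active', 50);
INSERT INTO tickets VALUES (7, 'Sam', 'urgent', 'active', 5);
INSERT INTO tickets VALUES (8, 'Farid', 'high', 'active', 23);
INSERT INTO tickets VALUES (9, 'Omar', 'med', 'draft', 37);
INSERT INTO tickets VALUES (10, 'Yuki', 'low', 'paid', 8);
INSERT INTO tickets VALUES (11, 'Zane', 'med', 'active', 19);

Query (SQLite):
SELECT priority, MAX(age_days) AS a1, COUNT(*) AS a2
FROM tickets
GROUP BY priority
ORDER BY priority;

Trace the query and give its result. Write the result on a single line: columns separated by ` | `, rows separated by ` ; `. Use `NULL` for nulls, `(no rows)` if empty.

high | 51 | 3 ; low | 8 | 1 ; med | 51 | 4 ; urgent | 35 | 3

Group tickets by priority.
Per group compute: MAX(age_days), COUNT(*).
  high: ids {4, 6, 8} → MAX(age_days)=51, COUNT(*)=3
  low: ids {10} → MAX(age_days)=8, COUNT(*)=1
  med: ids {1, 3, 9, 11} → MAX(age_days)=51, COUNT(*)=4
  urgent: ids {2, 5, 7} → MAX(age_days)=35, COUNT(*)=3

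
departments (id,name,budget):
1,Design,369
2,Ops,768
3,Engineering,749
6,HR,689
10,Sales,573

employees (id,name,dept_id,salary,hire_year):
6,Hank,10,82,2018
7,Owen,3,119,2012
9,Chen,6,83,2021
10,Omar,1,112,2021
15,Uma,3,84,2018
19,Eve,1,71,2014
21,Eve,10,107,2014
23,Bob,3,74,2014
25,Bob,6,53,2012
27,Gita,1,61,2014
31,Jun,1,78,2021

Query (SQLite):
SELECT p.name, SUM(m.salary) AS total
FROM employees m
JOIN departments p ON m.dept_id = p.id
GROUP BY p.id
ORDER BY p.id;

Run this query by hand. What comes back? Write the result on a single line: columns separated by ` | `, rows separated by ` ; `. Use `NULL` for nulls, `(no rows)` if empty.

Design | 322 ; Engineering | 277 ; HR | 136 ; Sales | 189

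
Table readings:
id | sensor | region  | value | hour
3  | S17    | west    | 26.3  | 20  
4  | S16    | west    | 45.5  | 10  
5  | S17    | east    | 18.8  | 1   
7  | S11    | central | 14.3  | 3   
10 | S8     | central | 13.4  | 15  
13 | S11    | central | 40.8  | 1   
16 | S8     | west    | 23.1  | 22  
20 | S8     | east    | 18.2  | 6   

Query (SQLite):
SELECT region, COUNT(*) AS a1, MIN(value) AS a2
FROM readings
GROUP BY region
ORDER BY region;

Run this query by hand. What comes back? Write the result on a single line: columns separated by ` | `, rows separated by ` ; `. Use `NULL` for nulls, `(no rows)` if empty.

central | 3 | 13.4 ; east | 2 | 18.2 ; west | 3 | 23.1

Group readings by region.
Per group compute: COUNT(*), MIN(value).
  central: ids {7, 10, 13} → COUNT(*)=3, MIN(value)=13.4
  east: ids {5, 20} → COUNT(*)=2, MIN(value)=18.2
  west: ids {3, 4, 16} → COUNT(*)=3, MIN(value)=23.1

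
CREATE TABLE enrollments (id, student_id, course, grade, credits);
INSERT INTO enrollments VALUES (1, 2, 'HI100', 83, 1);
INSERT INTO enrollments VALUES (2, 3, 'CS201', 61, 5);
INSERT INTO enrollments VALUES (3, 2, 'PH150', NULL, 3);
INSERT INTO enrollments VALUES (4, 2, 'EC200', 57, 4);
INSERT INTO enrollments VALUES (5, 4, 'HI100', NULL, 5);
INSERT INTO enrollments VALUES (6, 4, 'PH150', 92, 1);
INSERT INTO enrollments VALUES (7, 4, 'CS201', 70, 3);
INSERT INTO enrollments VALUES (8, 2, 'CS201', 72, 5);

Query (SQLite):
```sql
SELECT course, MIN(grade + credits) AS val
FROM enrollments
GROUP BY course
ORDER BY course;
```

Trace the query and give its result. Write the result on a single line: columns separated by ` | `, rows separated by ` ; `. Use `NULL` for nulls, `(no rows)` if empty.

CS201 | 66 ; EC200 | 61 ; HI100 | 84 ; PH150 | 93

For each row compute grade + credits.
Group by course; take MIN of the expression per group.
  CS201: ids {2, 7, 8} → MIN(grade + credits)=66
  EC200: ids {4} → MIN(grade + credits)=61
  HI100: ids {1, 5} → MIN(grade + credits)=84
  PH150: ids {3, 6} → MIN(grade + credits)=93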